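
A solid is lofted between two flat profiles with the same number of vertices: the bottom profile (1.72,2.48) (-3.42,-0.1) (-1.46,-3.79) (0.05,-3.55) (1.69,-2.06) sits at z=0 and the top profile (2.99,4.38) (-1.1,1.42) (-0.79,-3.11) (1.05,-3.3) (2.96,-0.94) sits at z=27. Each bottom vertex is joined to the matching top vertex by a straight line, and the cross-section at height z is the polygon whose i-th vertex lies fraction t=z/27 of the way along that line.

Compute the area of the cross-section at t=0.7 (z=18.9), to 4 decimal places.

Cross-section at t=0.7: each vertex is (1-t)·p0[i] + t·p1[i].
  v1: (1-0.7)·(1.72,2.48) + 0.7·(2.99,4.38) = (2.6090,3.8100)
  v2: (1-0.7)·(-3.42,-0.1) + 0.7·(-1.1,1.42) = (-1.7960,0.9640)
  v3: (1-0.7)·(-1.46,-3.79) + 0.7·(-0.79,-3.11) = (-0.9910,-3.3140)
  v4: (1-0.7)·(0.05,-3.55) + 0.7·(1.05,-3.3) = (0.7500,-3.3750)
  v5: (1-0.7)·(1.69,-2.06) + 0.7·(2.96,-0.94) = (2.5790,-1.2760)
Shoelace sum Σ(x_i·y_{i+1} − x_{i+1}·y_i):
  i=1: 2.6090·0.9640 − -1.7960·3.8100 = +9.3578 (running +9.3578)
  i=2: -1.7960·-3.3140 − -0.9910·0.9640 = +6.9073 (running +16.2651)
  i=3: -0.9910·-3.3750 − 0.7500·-3.3140 = +5.8301 (running +22.0952)
  i=4: 0.7500·-1.2760 − 2.5790·-3.3750 = +7.7471 (running +29.8424)
  i=5: 2.5790·3.8100 − 2.6090·-1.2760 = +13.1551 (running +42.9974)
Area = |Σ|/2 = |42.9974|/2 = 21.4987

Area at t=0.7: 21.4987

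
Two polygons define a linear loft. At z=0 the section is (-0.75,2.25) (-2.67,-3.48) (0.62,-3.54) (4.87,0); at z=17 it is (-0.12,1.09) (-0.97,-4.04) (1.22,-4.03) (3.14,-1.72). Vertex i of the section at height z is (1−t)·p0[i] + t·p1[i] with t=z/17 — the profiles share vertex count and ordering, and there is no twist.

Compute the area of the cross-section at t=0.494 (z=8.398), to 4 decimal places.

Area at t=0.494: 17.9253

Cross-section at t=0.494: each vertex is (1-t)·p0[i] + t·p1[i].
  v1: (1-0.494)·(-0.75,2.25) + 0.494·(-0.12,1.09) = (-0.4388,1.6770)
  v2: (1-0.494)·(-2.67,-3.48) + 0.494·(-0.97,-4.04) = (-1.8302,-3.7566)
  v3: (1-0.494)·(0.62,-3.54) + 0.494·(1.22,-4.03) = (0.9164,-3.7821)
  v4: (1-0.494)·(4.87,0) + 0.494·(3.14,-1.72) = (4.0154,-0.8497)
Shoelace sum Σ(x_i·y_{i+1} − x_{i+1}·y_i):
  i=1: -0.4388·-3.7566 − -1.8302·1.6770 = +4.7175 (running +4.7175)
  i=2: -1.8302·-3.7821 − 0.9164·-3.7566 = +10.3645 (running +15.0820)
  i=3: 0.9164·-0.8497 − 4.0154·-3.7821 = +14.4078 (running +29.4898)
  i=4: 4.0154·1.6770 − -0.4388·-0.8497 = +6.3608 (running +35.8506)
Area = |Σ|/2 = |35.8506|/2 = 17.9253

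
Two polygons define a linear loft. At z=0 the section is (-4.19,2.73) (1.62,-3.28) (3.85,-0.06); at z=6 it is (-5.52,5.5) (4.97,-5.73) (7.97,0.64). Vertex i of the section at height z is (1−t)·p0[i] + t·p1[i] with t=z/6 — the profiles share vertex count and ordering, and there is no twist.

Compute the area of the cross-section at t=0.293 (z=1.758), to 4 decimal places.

Cross-section at t=0.293: each vertex is (1-t)·p0[i] + t·p1[i].
  v1: (1-0.293)·(-4.19,2.73) + 0.293·(-5.52,5.5) = (-4.5797,3.5416)
  v2: (1-0.293)·(1.62,-3.28) + 0.293·(4.97,-5.73) = (2.6016,-3.9979)
  v3: (1-0.293)·(3.85,-0.06) + 0.293·(7.97,0.64) = (5.0572,0.1451)
Shoelace sum Σ(x_i·y_{i+1} − x_{i+1}·y_i):
  i=1: -4.5797·-3.9979 − 2.6016·3.5416 = +9.0952 (running +9.0952)
  i=2: 2.6016·0.1451 − 5.0572·-3.9979 = +20.5953 (running +29.6905)
  i=3: 5.0572·3.5416 − -4.5797·0.1451 = +18.5750 (running +48.2655)
Area = |Σ|/2 = |48.2655|/2 = 24.1327

Area at t=0.293: 24.1327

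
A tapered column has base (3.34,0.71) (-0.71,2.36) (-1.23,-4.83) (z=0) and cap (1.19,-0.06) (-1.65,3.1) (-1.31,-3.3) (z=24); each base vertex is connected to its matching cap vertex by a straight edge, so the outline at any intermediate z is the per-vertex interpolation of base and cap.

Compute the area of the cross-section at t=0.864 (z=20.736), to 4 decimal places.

Cross-section at t=0.864: each vertex is (1-t)·p0[i] + t·p1[i].
  v1: (1-0.864)·(3.34,0.71) + 0.864·(1.19,-0.06) = (1.4824,0.0447)
  v2: (1-0.864)·(-0.71,2.36) + 0.864·(-1.65,3.1) = (-1.5222,2.9994)
  v3: (1-0.864)·(-1.23,-4.83) + 0.864·(-1.31,-3.3) = (-1.2991,-3.5081)
Shoelace sum Σ(x_i·y_{i+1} − x_{i+1}·y_i):
  i=1: 1.4824·2.9994 − -1.5222·0.0447 = +4.5143 (running +4.5143)
  i=2: -1.5222·-3.5081 − -1.2991·2.9994 = +9.2364 (running +13.7507)
  i=3: -1.2991·0.0447 − 1.4824·-3.5081 = +5.1423 (running +18.8930)
Area = |Σ|/2 = |18.8930|/2 = 9.4465

Area at t=0.864: 9.4465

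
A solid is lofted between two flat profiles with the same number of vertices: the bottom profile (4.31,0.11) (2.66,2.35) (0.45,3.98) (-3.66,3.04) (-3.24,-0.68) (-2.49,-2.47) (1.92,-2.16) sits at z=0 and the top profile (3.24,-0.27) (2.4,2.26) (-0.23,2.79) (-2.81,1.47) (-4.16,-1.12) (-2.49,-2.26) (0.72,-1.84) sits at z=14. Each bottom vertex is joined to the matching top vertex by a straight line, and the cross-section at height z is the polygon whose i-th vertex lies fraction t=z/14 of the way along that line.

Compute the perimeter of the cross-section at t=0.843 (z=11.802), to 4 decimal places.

Cross-section at t=0.843: each vertex is (1-t)·p0[i] + t·p1[i].
  v1: (1-0.843)·(4.31,0.11) + 0.843·(3.24,-0.27) = (3.4080,-0.2103)
  v2: (1-0.843)·(2.66,2.35) + 0.843·(2.4,2.26) = (2.4408,2.2741)
  v3: (1-0.843)·(0.45,3.98) + 0.843·(-0.23,2.79) = (-0.1232,2.9768)
  v4: (1-0.843)·(-3.66,3.04) + 0.843·(-2.81,1.47) = (-2.9435,1.7165)
  v5: (1-0.843)·(-3.24,-0.68) + 0.843·(-4.16,-1.12) = (-4.0156,-1.0509)
  v6: (1-0.843)·(-2.49,-2.47) + 0.843·(-2.49,-2.26) = (-2.4900,-2.2930)
  v7: (1-0.843)·(1.92,-2.16) + 0.843·(0.72,-1.84) = (0.9084,-1.8902)
Perimeter = Σ |v_{i+1} − v_i|:
  edge 1→2: √(-0.9672² + 2.4845²) = 2.6661 (running 2.6661)
  edge 2→3: √(-2.5641² + 0.7027²) = 2.6586 (running 5.3247)
  edge 3→4: √(-2.8202² + -1.2603²) = 3.0890 (running 8.4137)
  edge 4→5: √(-1.0721² + -2.7674²) = 2.9678 (running 11.3815)
  edge 5→6: √(1.5256² + -1.2420²) = 1.9672 (running 13.3488)
  edge 6→7: √(3.3984² + 0.4027²) = 3.4222 (running 16.7710)
  edge 7→1: √(2.4996² + 1.6799²) = 3.0116 (running 19.7826)
Perimeter = 19.7826

Perimeter at t=0.843: 19.7826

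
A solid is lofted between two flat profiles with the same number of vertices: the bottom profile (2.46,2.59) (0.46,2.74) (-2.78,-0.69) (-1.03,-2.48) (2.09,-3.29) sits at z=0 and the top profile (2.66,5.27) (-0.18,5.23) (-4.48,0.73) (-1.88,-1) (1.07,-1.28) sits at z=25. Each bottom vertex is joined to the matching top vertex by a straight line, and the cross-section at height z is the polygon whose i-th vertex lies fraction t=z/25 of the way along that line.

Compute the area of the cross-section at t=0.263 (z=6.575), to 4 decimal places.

Area at t=0.263: 22.4967

Cross-section at t=0.263: each vertex is (1-t)·p0[i] + t·p1[i].
  v1: (1-0.263)·(2.46,2.59) + 0.263·(2.66,5.27) = (2.5126,3.2948)
  v2: (1-0.263)·(0.46,2.74) + 0.263·(-0.18,5.23) = (0.2917,3.3949)
  v3: (1-0.263)·(-2.78,-0.69) + 0.263·(-4.48,0.73) = (-3.2271,-0.3165)
  v4: (1-0.263)·(-1.03,-2.48) + 0.263·(-1.88,-1) = (-1.2536,-2.0908)
  v5: (1-0.263)·(2.09,-3.29) + 0.263·(1.07,-1.28) = (1.8217,-2.7614)
Shoelace sum Σ(x_i·y_{i+1} − x_{i+1}·y_i):
  i=1: 2.5126·3.3949 − 0.2917·3.2948 = +7.5689 (running +7.5689)
  i=2: 0.2917·-0.3165 − -3.2271·3.3949 = +10.8633 (running +18.4322)
  i=3: -3.2271·-2.0908 − -1.2536·-0.3165 = +6.3503 (running +24.7825)
  i=4: -1.2536·-2.7614 − 1.8217·-2.0908 = +7.2703 (running +32.0528)
  i=5: 1.8217·3.2948 − 2.5126·-2.7614 = +12.9406 (running +44.9934)
Area = |Σ|/2 = |44.9934|/2 = 22.4967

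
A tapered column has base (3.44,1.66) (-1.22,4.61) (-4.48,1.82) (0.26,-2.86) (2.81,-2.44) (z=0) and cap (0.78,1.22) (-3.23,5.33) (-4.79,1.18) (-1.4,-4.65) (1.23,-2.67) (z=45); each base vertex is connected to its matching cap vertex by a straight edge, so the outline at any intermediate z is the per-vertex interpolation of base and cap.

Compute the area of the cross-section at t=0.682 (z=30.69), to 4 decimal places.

Area at t=0.682: 34.2138

Cross-section at t=0.682: each vertex is (1-t)·p0[i] + t·p1[i].
  v1: (1-0.682)·(3.44,1.66) + 0.682·(0.78,1.22) = (1.6259,1.3599)
  v2: (1-0.682)·(-1.22,4.61) + 0.682·(-3.23,5.33) = (-2.5908,5.1010)
  v3: (1-0.682)·(-4.48,1.82) + 0.682·(-4.79,1.18) = (-4.6914,1.3835)
  v4: (1-0.682)·(0.26,-2.86) + 0.682·(-1.4,-4.65) = (-0.8721,-4.0808)
  v5: (1-0.682)·(2.81,-2.44) + 0.682·(1.23,-2.67) = (1.7324,-2.5969)
Shoelace sum Σ(x_i·y_{i+1} − x_{i+1}·y_i):
  i=1: 1.6259·5.1010 − -2.5908·1.3599 = +11.8170 (running +11.8170)
  i=2: -2.5908·1.3835 − -4.6914·5.1010 = +20.3467 (running +32.1637)
  i=3: -4.6914·-4.0808 − -0.8721·1.3835 = +20.3512 (running +52.5149)
  i=4: -0.8721·-2.5969 − 1.7324·-4.0808 = +9.3345 (running +61.8494)
  i=5: 1.7324·1.3599 − 1.6259·-2.5969 = +6.5782 (running +68.4275)
Area = |Σ|/2 = |68.4275|/2 = 34.2138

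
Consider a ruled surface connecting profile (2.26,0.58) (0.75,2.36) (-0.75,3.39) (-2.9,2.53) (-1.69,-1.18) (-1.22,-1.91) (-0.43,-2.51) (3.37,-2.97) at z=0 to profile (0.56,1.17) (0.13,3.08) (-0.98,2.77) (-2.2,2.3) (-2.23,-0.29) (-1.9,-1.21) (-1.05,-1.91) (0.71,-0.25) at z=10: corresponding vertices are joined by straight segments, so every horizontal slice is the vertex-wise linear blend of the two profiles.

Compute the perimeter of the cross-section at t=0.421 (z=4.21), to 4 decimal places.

Perimeter at t=0.421: 16.3976

Cross-section at t=0.421: each vertex is (1-t)·p0[i] + t·p1[i].
  v1: (1-0.421)·(2.26,0.58) + 0.421·(0.56,1.17) = (1.5443,0.8284)
  v2: (1-0.421)·(0.75,2.36) + 0.421·(0.13,3.08) = (0.4890,2.6631)
  v3: (1-0.421)·(-0.75,3.39) + 0.421·(-0.98,2.77) = (-0.8468,3.1290)
  v4: (1-0.421)·(-2.9,2.53) + 0.421·(-2.2,2.3) = (-2.6053,2.4332)
  v5: (1-0.421)·(-1.69,-1.18) + 0.421·(-2.23,-0.29) = (-1.9173,-0.8053)
  v6: (1-0.421)·(-1.22,-1.91) + 0.421·(-1.9,-1.21) = (-1.5063,-1.6153)
  v7: (1-0.421)·(-0.43,-2.51) + 0.421·(-1.05,-1.91) = (-0.6910,-2.2574)
  v8: (1-0.421)·(3.37,-2.97) + 0.421·(0.71,-0.25) = (2.2501,-1.8249)
Perimeter = Σ |v_{i+1} − v_i|:
  edge 1→2: √(-1.0553² + 1.8347²) = 2.1166 (running 2.1166)
  edge 2→3: √(-1.3358² + 0.4659²) = 1.4147 (running 3.5313)
  edge 3→4: √(-1.7585² + -0.6958²) = 1.8911 (running 5.4224)
  edge 4→5: √(0.6880² + -3.2385²) = 3.3107 (running 8.7332)
  edge 5→6: √(0.4111² + -0.8100²) = 0.9083 (running 9.6415)
  edge 6→7: √(0.8153² + -0.6421²) = 1.0378 (running 10.6793)
  edge 7→8: √(2.9412² + 0.4325²) = 2.9728 (running 13.6520)
  edge 8→1: √(-0.7058² + 2.6533²) = 2.7456 (running 16.3976)
Perimeter = 16.3976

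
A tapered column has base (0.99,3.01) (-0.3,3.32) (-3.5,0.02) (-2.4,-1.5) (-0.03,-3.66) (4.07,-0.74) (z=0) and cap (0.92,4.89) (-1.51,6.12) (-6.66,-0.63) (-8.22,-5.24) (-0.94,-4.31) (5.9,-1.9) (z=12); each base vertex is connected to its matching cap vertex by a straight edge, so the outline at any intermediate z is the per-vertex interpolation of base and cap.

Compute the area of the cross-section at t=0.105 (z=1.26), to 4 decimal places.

Area at t=0.105: 33.7006

Cross-section at t=0.105: each vertex is (1-t)·p0[i] + t·p1[i].
  v1: (1-0.105)·(0.99,3.01) + 0.105·(0.92,4.89) = (0.9827,3.2074)
  v2: (1-0.105)·(-0.3,3.32) + 0.105·(-1.51,6.12) = (-0.4271,3.6140)
  v3: (1-0.105)·(-3.5,0.02) + 0.105·(-6.66,-0.63) = (-3.8318,-0.0483)
  v4: (1-0.105)·(-2.4,-1.5) + 0.105·(-8.22,-5.24) = (-3.0111,-1.8927)
  v5: (1-0.105)·(-0.03,-3.66) + 0.105·(-0.94,-4.31) = (-0.1255,-3.7283)
  v6: (1-0.105)·(4.07,-0.74) + 0.105·(5.9,-1.9) = (4.2622,-0.8618)
Shoelace sum Σ(x_i·y_{i+1} − x_{i+1}·y_i):
  i=1: 0.9827·3.6140 − -0.4271·3.2074 = +4.9210 (running +4.9210)
  i=2: -0.4271·-0.0483 − -3.8318·3.6140 = +13.8687 (running +18.7897)
  i=3: -3.8318·-1.8927 − -3.0111·-0.0483 = +7.1072 (running +25.8969)
  i=4: -3.0111·-3.7283 − -0.1255·-1.8927 = +10.9885 (running +36.8854)
  i=5: -0.1255·-0.8618 − 4.2622·-3.7283 = +15.9986 (running +52.8840)
  i=6: 4.2622·3.2074 − 0.9827·-0.8618 = +14.5173 (running +67.4012)
Area = |Σ|/2 = |67.4012|/2 = 33.7006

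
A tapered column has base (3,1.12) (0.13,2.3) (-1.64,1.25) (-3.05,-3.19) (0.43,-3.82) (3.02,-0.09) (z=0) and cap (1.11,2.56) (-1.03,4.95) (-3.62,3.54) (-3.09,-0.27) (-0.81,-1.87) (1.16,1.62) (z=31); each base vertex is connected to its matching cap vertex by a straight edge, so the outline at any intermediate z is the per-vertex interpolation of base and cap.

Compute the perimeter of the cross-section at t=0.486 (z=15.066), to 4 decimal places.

Perimeter at t=0.486: 18.1808

Cross-section at t=0.486: each vertex is (1-t)·p0[i] + t·p1[i].
  v1: (1-0.486)·(3,1.12) + 0.486·(1.11,2.56) = (2.0815,1.8198)
  v2: (1-0.486)·(0.13,2.3) + 0.486·(-1.03,4.95) = (-0.4338,3.5879)
  v3: (1-0.486)·(-1.64,1.25) + 0.486·(-3.62,3.54) = (-2.6023,2.3629)
  v4: (1-0.486)·(-3.05,-3.19) + 0.486·(-3.09,-0.27) = (-3.0694,-1.7709)
  v5: (1-0.486)·(0.43,-3.82) + 0.486·(-0.81,-1.87) = (-0.1726,-2.8723)
  v6: (1-0.486)·(3.02,-0.09) + 0.486·(1.16,1.62) = (2.1160,0.7411)
Perimeter = Σ |v_{i+1} − v_i|:
  edge 1→2: √(-2.5152² + 1.7681²) = 3.0745 (running 3.0745)
  edge 2→3: √(-2.1685² + -1.2250²) = 2.4906 (running 5.5651)
  edge 3→4: √(-0.4672² + -4.1338²) = 4.1601 (running 9.7252)
  edge 4→5: √(2.8968² + -1.1014²) = 3.0991 (running 12.8243)
  edge 5→6: √(2.2887² + 3.6134²) = 4.2772 (running 17.1015)
  edge 6→1: √(-0.0346² + 1.0788²) = 1.0793 (running 18.1808)
Perimeter = 18.1808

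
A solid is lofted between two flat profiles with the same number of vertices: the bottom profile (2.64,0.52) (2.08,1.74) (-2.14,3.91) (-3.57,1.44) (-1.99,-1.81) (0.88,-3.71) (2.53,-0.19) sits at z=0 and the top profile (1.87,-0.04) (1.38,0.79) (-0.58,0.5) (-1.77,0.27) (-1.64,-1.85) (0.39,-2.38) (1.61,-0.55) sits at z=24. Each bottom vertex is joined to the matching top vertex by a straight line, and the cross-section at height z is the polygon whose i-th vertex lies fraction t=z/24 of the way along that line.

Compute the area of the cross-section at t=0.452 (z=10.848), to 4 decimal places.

Cross-section at t=0.452: each vertex is (1-t)·p0[i] + t·p1[i].
  v1: (1-0.452)·(2.64,0.52) + 0.452·(1.87,-0.04) = (2.2920,0.2669)
  v2: (1-0.452)·(2.08,1.74) + 0.452·(1.38,0.79) = (1.7636,1.3106)
  v3: (1-0.452)·(-2.14,3.91) + 0.452·(-0.58,0.5) = (-1.4349,2.3687)
  v4: (1-0.452)·(-3.57,1.44) + 0.452·(-1.77,0.27) = (-2.7564,0.9112)
  v5: (1-0.452)·(-1.99,-1.81) + 0.452·(-1.64,-1.85) = (-1.8318,-1.8281)
  v6: (1-0.452)·(0.88,-3.71) + 0.452·(0.39,-2.38) = (0.6585,-3.1088)
  v7: (1-0.452)·(2.53,-0.19) + 0.452·(1.61,-0.55) = (2.1142,-0.3527)
Shoelace sum Σ(x_i·y_{i+1} − x_{i+1}·y_i):
  i=1: 2.2920·1.3106 − 1.7636·0.2669 = +2.5332 (running +2.5332)
  i=2: 1.7636·2.3687 − -1.4349·1.3106 = +6.0580 (running +8.5911)
  i=3: -1.4349·0.9112 − -2.7564·2.3687 = +5.2216 (running +13.8128)
  i=4: -2.7564·-1.8281 − -1.8318·0.9112 = +6.7080 (running +20.5207)
  i=5: -1.8318·-3.1088 − 0.6585·-1.8281 = +6.8986 (running +27.4193)
  i=6: 0.6585·-0.3527 − 2.1142·-3.1088 = +6.3403 (running +33.7597)
  i=7: 2.1142·0.2669 − 2.2920·-0.3527 = +1.3726 (running +35.1323)
Area = |Σ|/2 = |35.1323|/2 = 17.5661

Area at t=0.452: 17.5661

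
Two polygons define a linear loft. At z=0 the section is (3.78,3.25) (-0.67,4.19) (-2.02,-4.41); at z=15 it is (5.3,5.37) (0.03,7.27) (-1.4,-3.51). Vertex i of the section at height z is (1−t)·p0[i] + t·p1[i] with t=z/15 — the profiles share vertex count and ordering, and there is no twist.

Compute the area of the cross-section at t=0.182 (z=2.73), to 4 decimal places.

Area at t=0.182: 21.4497

Cross-section at t=0.182: each vertex is (1-t)·p0[i] + t·p1[i].
  v1: (1-0.182)·(3.78,3.25) + 0.182·(5.3,5.37) = (4.0566,3.6358)
  v2: (1-0.182)·(-0.67,4.19) + 0.182·(0.03,7.27) = (-0.5426,4.7506)
  v3: (1-0.182)·(-2.02,-4.41) + 0.182·(-1.4,-3.51) = (-1.9072,-4.2462)
Shoelace sum Σ(x_i·y_{i+1} − x_{i+1}·y_i):
  i=1: 4.0566·4.7506 − -0.5426·3.6358 = +21.2441 (running +21.2441)
  i=2: -0.5426·-4.2462 − -1.9072·4.7506 = +11.3641 (running +32.6082)
  i=3: -1.9072·3.6358 − 4.0566·-4.2462 = +10.2912 (running +42.8994)
Area = |Σ|/2 = |42.8994|/2 = 21.4497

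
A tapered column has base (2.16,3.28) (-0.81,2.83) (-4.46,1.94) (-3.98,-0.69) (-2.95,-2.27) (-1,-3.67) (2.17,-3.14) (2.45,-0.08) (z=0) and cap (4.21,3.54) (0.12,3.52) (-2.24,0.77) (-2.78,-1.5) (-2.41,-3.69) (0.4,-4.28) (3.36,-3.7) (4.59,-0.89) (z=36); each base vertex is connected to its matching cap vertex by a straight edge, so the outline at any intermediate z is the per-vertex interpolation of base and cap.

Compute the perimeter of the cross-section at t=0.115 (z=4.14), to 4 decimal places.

Perimeter at t=0.115: 23.4896

Cross-section at t=0.115: each vertex is (1-t)·p0[i] + t·p1[i].
  v1: (1-0.115)·(2.16,3.28) + 0.115·(4.21,3.54) = (2.3958,3.3099)
  v2: (1-0.115)·(-0.81,2.83) + 0.115·(0.12,3.52) = (-0.7031,2.9093)
  v3: (1-0.115)·(-4.46,1.94) + 0.115·(-2.24,0.77) = (-4.2047,1.8054)
  v4: (1-0.115)·(-3.98,-0.69) + 0.115·(-2.78,-1.5) = (-3.8420,-0.7831)
  v5: (1-0.115)·(-2.95,-2.27) + 0.115·(-2.41,-3.69) = (-2.8879,-2.4333)
  v6: (1-0.115)·(-1,-3.67) + 0.115·(0.4,-4.28) = (-0.8390,-3.7401)
  v7: (1-0.115)·(2.17,-3.14) + 0.115·(3.36,-3.7) = (2.3068,-3.2044)
  v8: (1-0.115)·(2.45,-0.08) + 0.115·(4.59,-0.89) = (2.6961,-0.1732)
Perimeter = Σ |v_{i+1} − v_i|:
  edge 1→2: √(-3.0988² + -0.4005²) = 3.1246 (running 3.1246)
  edge 2→3: √(-3.5016² + -1.1039²) = 3.6715 (running 6.7961)
  edge 3→4: √(0.3627² + -2.5886²) = 2.6139 (running 9.4100)
  edge 4→5: √(0.9541² + -1.6502²) = 1.9061 (running 11.3161)
  edge 5→6: √(2.0489² + -1.3068²) = 2.4302 (running 13.7463)
  edge 6→7: √(3.1458² + 0.5357²) = 3.1911 (running 16.9375)
  edge 7→8: √(0.3893² + 3.0312²) = 3.0561 (running 19.9936)
  edge 8→1: √(-0.3003² + 3.4830²) = 3.4960 (running 23.4896)
Perimeter = 23.4896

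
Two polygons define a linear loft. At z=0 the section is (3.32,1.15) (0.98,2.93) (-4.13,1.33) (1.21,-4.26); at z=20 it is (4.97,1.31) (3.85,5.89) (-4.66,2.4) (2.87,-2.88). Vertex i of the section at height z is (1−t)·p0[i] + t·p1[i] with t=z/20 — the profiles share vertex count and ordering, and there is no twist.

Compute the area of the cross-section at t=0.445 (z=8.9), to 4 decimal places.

Area at t=0.445: 33.3206

Cross-section at t=0.445: each vertex is (1-t)·p0[i] + t·p1[i].
  v1: (1-0.445)·(3.32,1.15) + 0.445·(4.97,1.31) = (4.0542,1.2212)
  v2: (1-0.445)·(0.98,2.93) + 0.445·(3.85,5.89) = (2.2572,4.2472)
  v3: (1-0.445)·(-4.13,1.33) + 0.445·(-4.66,2.4) = (-4.3659,1.8062)
  v4: (1-0.445)·(1.21,-4.26) + 0.445·(2.87,-2.88) = (1.9487,-3.6459)
Shoelace sum Σ(x_i·y_{i+1} − x_{i+1}·y_i):
  i=1: 4.0542·4.2472 − 2.2572·1.2212 = +14.4628 (running +14.4628)
  i=2: 2.2572·1.8062 − -4.3659·4.2472 = +22.6194 (running +37.0822)
  i=3: -4.3659·-3.6459 − 1.9487·1.8062 = +12.3978 (running +49.4800)
  i=4: 1.9487·1.2212 − 4.0542·-3.6459 = +17.1611 (running +66.6411)
Area = |Σ|/2 = |66.6411|/2 = 33.3206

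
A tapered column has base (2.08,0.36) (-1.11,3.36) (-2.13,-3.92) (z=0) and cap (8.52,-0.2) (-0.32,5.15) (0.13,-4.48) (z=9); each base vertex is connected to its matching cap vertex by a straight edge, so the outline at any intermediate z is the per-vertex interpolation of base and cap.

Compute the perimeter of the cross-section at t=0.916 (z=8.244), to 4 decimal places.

Perimeter at t=0.916: 28.3704

Cross-section at t=0.916: each vertex is (1-t)·p0[i] + t·p1[i].
  v1: (1-0.916)·(2.08,0.36) + 0.916·(8.52,-0.2) = (7.9790,-0.1530)
  v2: (1-0.916)·(-1.11,3.36) + 0.916·(-0.32,5.15) = (-0.3864,4.9996)
  v3: (1-0.916)·(-2.13,-3.92) + 0.916·(0.13,-4.48) = (-0.0598,-4.4330)
Perimeter = Σ |v_{i+1} − v_i|:
  edge 1→2: √(-8.3654² + 5.1526²) = 9.8249 (running 9.8249)
  edge 2→3: √(0.3265² + -9.4326²) = 9.4382 (running 19.2632)
  edge 3→1: √(8.0389² + 4.2800²) = 9.1072 (running 28.3704)
Perimeter = 28.3704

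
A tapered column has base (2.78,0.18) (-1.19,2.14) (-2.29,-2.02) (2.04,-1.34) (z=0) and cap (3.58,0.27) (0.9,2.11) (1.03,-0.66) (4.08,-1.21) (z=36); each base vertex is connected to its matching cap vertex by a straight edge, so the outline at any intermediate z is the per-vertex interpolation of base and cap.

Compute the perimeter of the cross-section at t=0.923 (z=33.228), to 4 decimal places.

Cross-section at t=0.923: each vertex is (1-t)·p0[i] + t·p1[i].
  v1: (1-0.923)·(2.78,0.18) + 0.923·(3.58,0.27) = (3.5184,0.2631)
  v2: (1-0.923)·(-1.19,2.14) + 0.923·(0.9,2.11) = (0.7391,2.1123)
  v3: (1-0.923)·(-2.29,-2.02) + 0.923·(1.03,-0.66) = (0.7744,-0.7647)
  v4: (1-0.923)·(2.04,-1.34) + 0.923·(4.08,-1.21) = (3.9229,-1.2200)
Perimeter = Σ |v_{i+1} − v_i|:
  edge 1→2: √(-2.7793² + 1.8492²) = 3.3383 (running 3.3383)
  edge 2→3: √(0.0353² + -2.8770²) = 2.8772 (running 6.2156)
  edge 3→4: √(3.1486² + -0.4553²) = 3.1813 (running 9.3969)
  edge 4→1: √(-0.4045² + 1.4831²) = 1.5373 (running 10.9341)
Perimeter = 10.9341

Perimeter at t=0.923: 10.9341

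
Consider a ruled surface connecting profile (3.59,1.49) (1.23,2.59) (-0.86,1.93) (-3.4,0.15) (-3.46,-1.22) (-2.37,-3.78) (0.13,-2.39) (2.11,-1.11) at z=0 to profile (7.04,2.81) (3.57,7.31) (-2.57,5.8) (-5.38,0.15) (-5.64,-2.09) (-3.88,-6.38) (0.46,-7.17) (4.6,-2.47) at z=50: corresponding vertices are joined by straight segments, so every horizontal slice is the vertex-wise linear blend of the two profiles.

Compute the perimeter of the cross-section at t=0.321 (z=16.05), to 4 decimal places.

Perimeter at t=0.321: 26.6815

Cross-section at t=0.321: each vertex is (1-t)·p0[i] + t·p1[i].
  v1: (1-0.321)·(3.59,1.49) + 0.321·(7.04,2.81) = (4.6974,1.9137)
  v2: (1-0.321)·(1.23,2.59) + 0.321·(3.57,7.31) = (1.9811,4.1051)
  v3: (1-0.321)·(-0.86,1.93) + 0.321·(-2.57,5.8) = (-1.4089,3.1723)
  v4: (1-0.321)·(-3.4,0.15) + 0.321·(-5.38,0.15) = (-4.0356,0.1500)
  v5: (1-0.321)·(-3.46,-1.22) + 0.321·(-5.64,-2.09) = (-4.1598,-1.4993)
  v6: (1-0.321)·(-2.37,-3.78) + 0.321·(-3.88,-6.38) = (-2.8547,-4.6146)
  v7: (1-0.321)·(0.13,-2.39) + 0.321·(0.46,-7.17) = (0.2359,-3.9244)
  v8: (1-0.321)·(2.11,-1.11) + 0.321·(4.6,-2.47) = (2.9093,-1.5466)
Perimeter = Σ |v_{i+1} − v_i|:
  edge 1→2: √(-2.7163² + 2.1914²) = 3.4901 (running 3.4901)
  edge 2→3: √(-3.3901² + -0.9328²) = 3.5161 (running 7.0061)
  edge 3→4: √(-2.6267² + -3.0223²) = 4.0042 (running 11.0103)
  edge 4→5: √(-0.1242² + -1.6493²) = 1.6539 (running 12.6643)
  edge 5→6: √(1.3051² + -3.1153²) = 3.3776 (running 16.0419)
  edge 6→7: √(3.0906² + 0.6902²) = 3.1668 (running 19.2087)
  edge 7→8: √(2.6734² + 2.3778²) = 3.5778 (running 22.7865)
  edge 8→1: √(1.7882² + 3.4603²) = 3.8950 (running 26.6815)
Perimeter = 26.6815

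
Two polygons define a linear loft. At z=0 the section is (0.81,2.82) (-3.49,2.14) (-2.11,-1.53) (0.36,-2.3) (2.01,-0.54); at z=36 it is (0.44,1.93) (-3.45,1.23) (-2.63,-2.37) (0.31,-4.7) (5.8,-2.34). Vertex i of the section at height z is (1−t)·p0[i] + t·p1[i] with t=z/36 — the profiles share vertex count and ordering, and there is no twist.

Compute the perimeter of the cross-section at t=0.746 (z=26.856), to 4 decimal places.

Cross-section at t=0.746: each vertex is (1-t)·p0[i] + t·p1[i].
  v1: (1-0.746)·(0.81,2.82) + 0.746·(0.44,1.93) = (0.5340,2.1561)
  v2: (1-0.746)·(-3.49,2.14) + 0.746·(-3.45,1.23) = (-3.4602,1.4611)
  v3: (1-0.746)·(-2.11,-1.53) + 0.746·(-2.63,-2.37) = (-2.4979,-2.1566)
  v4: (1-0.746)·(0.36,-2.3) + 0.746·(0.31,-4.7) = (0.3227,-4.0904)
  v5: (1-0.746)·(2.01,-0.54) + 0.746·(5.8,-2.34) = (4.8373,-1.8828)
Perimeter = Σ |v_{i+1} − v_i|:
  edge 1→2: √(-3.9941² + -0.6949²) = 4.0541 (running 4.0541)
  edge 2→3: √(0.9622² + -3.6178²) = 3.7436 (running 7.7977)
  edge 3→4: √(2.8206² + -1.9338²) = 3.4198 (running 11.2175)
  edge 4→5: √(4.5146² + 2.2076²) = 5.0255 (running 16.2430)
  edge 5→1: √(-4.3034² + 4.0389²) = 5.9018 (running 22.1448)
Perimeter = 22.1448

Perimeter at t=0.746: 22.1448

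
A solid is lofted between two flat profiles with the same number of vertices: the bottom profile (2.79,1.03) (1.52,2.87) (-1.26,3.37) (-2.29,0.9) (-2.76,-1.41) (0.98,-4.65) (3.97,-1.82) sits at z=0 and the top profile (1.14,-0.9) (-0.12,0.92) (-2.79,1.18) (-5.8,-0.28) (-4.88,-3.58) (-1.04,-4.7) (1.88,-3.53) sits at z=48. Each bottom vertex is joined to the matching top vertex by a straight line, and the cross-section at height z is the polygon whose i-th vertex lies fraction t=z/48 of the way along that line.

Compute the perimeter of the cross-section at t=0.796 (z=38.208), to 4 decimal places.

Cross-section at t=0.796: each vertex is (1-t)·p0[i] + t·p1[i].
  v1: (1-0.796)·(2.79,1.03) + 0.796·(1.14,-0.9) = (1.4766,-0.5063)
  v2: (1-0.796)·(1.52,2.87) + 0.796·(-0.12,0.92) = (0.2146,1.3178)
  v3: (1-0.796)·(-1.26,3.37) + 0.796·(-2.79,1.18) = (-2.4779,1.6268)
  v4: (1-0.796)·(-2.29,0.9) + 0.796·(-5.8,-0.28) = (-5.0840,-0.0393)
  v5: (1-0.796)·(-2.76,-1.41) + 0.796·(-4.88,-3.58) = (-4.4475,-3.1373)
  v6: (1-0.796)·(0.98,-4.65) + 0.796·(-1.04,-4.7) = (-0.6279,-4.6898)
  v7: (1-0.796)·(3.97,-1.82) + 0.796·(1.88,-3.53) = (2.3064,-3.1812)
Perimeter = Σ |v_{i+1} − v_i|:
  edge 1→2: √(-1.2620² + 1.8241²) = 2.2181 (running 2.2181)
  edge 2→3: √(-2.6924² + 0.3090²) = 2.7101 (running 4.9282)
  edge 3→4: √(-2.6061² + -1.6660²) = 3.0931 (running 8.0213)
  edge 4→5: √(0.6364² + -3.0980²) = 3.1627 (running 11.1841)
  edge 5→6: √(3.8196² + -1.5525²) = 4.1230 (running 15.3071)
  edge 6→7: √(2.9343² + 1.5086²) = 3.2994 (running 18.6065)
  edge 7→1: √(-0.8298² + 2.6749²) = 2.8006 (running 21.4071)
Perimeter = 21.4071

Perimeter at t=0.796: 21.4071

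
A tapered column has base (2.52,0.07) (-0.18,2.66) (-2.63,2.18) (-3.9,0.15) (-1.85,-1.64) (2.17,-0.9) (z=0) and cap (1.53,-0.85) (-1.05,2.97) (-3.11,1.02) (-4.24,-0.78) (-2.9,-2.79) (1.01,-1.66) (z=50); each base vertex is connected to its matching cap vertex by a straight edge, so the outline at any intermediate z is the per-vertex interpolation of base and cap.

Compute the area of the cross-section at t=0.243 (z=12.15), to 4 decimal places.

Cross-section at t=0.243: each vertex is (1-t)·p0[i] + t·p1[i].
  v1: (1-0.243)·(2.52,0.07) + 0.243·(1.53,-0.85) = (2.2794,-0.1536)
  v2: (1-0.243)·(-0.18,2.66) + 0.243·(-1.05,2.97) = (-0.3914,2.7353)
  v3: (1-0.243)·(-2.63,2.18) + 0.243·(-3.11,1.02) = (-2.7466,1.8981)
  v4: (1-0.243)·(-3.9,0.15) + 0.243·(-4.24,-0.78) = (-3.9826,-0.0760)
  v5: (1-0.243)·(-1.85,-1.64) + 0.243·(-2.9,-2.79) = (-2.1052,-1.9194)
  v6: (1-0.243)·(2.17,-0.9) + 0.243·(1.01,-1.66) = (1.8881,-1.0847)
Shoelace sum Σ(x_i·y_{i+1} − x_{i+1}·y_i):
  i=1: 2.2794·2.7353 − -0.3914·-0.1536 = +6.1749 (running +6.1749)
  i=2: -0.3914·1.8981 − -2.7466·2.7353 = +6.7700 (running +12.9449)
  i=3: -2.7466·-0.0760 − -3.9826·1.8981 = +7.7682 (running +20.7131)
  i=4: -3.9826·-1.9194 − -2.1052·-0.0760 = +7.4845 (running +28.1976)
  i=5: -2.1052·-1.0847 − 1.8881·-1.9194 = +5.9076 (running +34.1052)
  i=6: 1.8881·-0.1536 − 2.2794·-1.0847 = +2.1825 (running +36.2877)
Area = |Σ|/2 = |36.2877|/2 = 18.1438

Area at t=0.243: 18.1438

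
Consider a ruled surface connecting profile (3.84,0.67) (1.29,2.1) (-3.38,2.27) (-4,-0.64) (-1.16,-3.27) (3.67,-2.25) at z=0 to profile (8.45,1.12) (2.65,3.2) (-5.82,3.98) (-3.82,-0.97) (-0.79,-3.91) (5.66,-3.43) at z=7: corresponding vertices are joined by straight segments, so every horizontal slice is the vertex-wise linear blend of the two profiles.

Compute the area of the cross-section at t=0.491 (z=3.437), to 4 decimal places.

Cross-section at t=0.491: each vertex is (1-t)·p0[i] + t·p1[i].
  v1: (1-0.491)·(3.84,0.67) + 0.491·(8.45,1.12) = (6.1035,0.8910)
  v2: (1-0.491)·(1.29,2.1) + 0.491·(2.65,3.2) = (1.9578,2.6401)
  v3: (1-0.491)·(-3.38,2.27) + 0.491·(-5.82,3.98) = (-4.5780,3.1096)
  v4: (1-0.491)·(-4,-0.64) + 0.491·(-3.82,-0.97) = (-3.9116,-0.8020)
  v5: (1-0.491)·(-1.16,-3.27) + 0.491·(-0.79,-3.91) = (-0.9783,-3.5842)
  v6: (1-0.491)·(3.67,-2.25) + 0.491·(5.66,-3.43) = (4.6471,-2.8294)
Shoelace sum Σ(x_i·y_{i+1} − x_{i+1}·y_i):
  i=1: 6.1035·2.6401 − 1.9578·0.8910 = +14.3696 (running +14.3696)
  i=2: 1.9578·3.1096 − -4.5780·2.6401 = +18.1744 (running +32.5440)
  i=3: -4.5780·-0.8020 − -3.9116·3.1096 = +15.8353 (running +48.3793)
  i=4: -3.9116·-3.5842 − -0.9783·-0.8020 = +13.2355 (running +61.6148)
  i=5: -0.9783·-2.8294 − 4.6471·-3.5842 = +19.4244 (running +81.0392)
  i=6: 4.6471·0.8910 − 6.1035·-2.8294 = +21.4095 (running +102.4487)
Area = |Σ|/2 = |102.4487|/2 = 51.2243

Area at t=0.491: 51.2243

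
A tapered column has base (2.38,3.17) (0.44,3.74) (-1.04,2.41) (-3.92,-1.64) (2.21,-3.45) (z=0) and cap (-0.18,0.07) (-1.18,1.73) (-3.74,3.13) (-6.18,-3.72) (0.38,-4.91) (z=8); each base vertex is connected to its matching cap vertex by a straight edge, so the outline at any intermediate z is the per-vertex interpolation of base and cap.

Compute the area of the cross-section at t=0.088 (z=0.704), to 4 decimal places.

Cross-section at t=0.088: each vertex is (1-t)·p0[i] + t·p1[i].
  v1: (1-0.088)·(2.38,3.17) + 0.088·(-0.18,0.07) = (2.1547,2.8972)
  v2: (1-0.088)·(0.44,3.74) + 0.088·(-1.18,1.73) = (0.2974,3.5631)
  v3: (1-0.088)·(-1.04,2.41) + 0.088·(-3.74,3.13) = (-1.2776,2.4734)
  v4: (1-0.088)·(-3.92,-1.64) + 0.088·(-6.18,-3.72) = (-4.1189,-1.8230)
  v5: (1-0.088)·(2.21,-3.45) + 0.088·(0.38,-4.91) = (2.0490,-3.5785)
Shoelace sum Σ(x_i·y_{i+1} − x_{i+1}·y_i):
  i=1: 2.1547·3.5631 − 0.2974·2.8972 = +6.8158 (running +6.8158)
  i=2: 0.2974·2.4734 − -1.2776·3.5631 = +5.2879 (running +12.1037)
  i=3: -1.2776·-1.8230 − -4.1189·2.4734 = +12.5166 (running +24.6203)
  i=4: -4.1189·-3.5785 − 2.0490·-1.8230 = +18.4747 (running +43.0950)
  i=5: 2.0490·2.8972 − 2.1547·-3.5785 = +13.6469 (running +56.7418)
Area = |Σ|/2 = |56.7418|/2 = 28.3709

Area at t=0.088: 28.3709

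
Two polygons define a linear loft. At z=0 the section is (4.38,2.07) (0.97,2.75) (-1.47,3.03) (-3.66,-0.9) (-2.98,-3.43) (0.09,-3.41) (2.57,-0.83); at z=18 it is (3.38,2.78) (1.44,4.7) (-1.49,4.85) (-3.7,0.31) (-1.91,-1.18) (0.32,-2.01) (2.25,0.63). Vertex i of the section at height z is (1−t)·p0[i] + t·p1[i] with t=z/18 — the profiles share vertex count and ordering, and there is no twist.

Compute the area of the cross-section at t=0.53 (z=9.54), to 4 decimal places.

Area at t=0.53: 32.0744

Cross-section at t=0.53: each vertex is (1-t)·p0[i] + t·p1[i].
  v1: (1-0.53)·(4.38,2.07) + 0.53·(3.38,2.78) = (3.8500,2.4463)
  v2: (1-0.53)·(0.97,2.75) + 0.53·(1.44,4.7) = (1.2191,3.7835)
  v3: (1-0.53)·(-1.47,3.03) + 0.53·(-1.49,4.85) = (-1.4806,3.9946)
  v4: (1-0.53)·(-3.66,-0.9) + 0.53·(-3.7,0.31) = (-3.6812,-0.2587)
  v5: (1-0.53)·(-2.98,-3.43) + 0.53·(-1.91,-1.18) = (-2.4129,-2.2375)
  v6: (1-0.53)·(0.09,-3.41) + 0.53·(0.32,-2.01) = (0.2119,-2.6680)
  v7: (1-0.53)·(2.57,-0.83) + 0.53·(2.25,0.63) = (2.4004,-0.0562)
Shoelace sum Σ(x_i·y_{i+1} − x_{i+1}·y_i):
  i=1: 3.8500·3.7835 − 1.2191·2.4463 = +11.5842 (running +11.5842)
  i=2: 1.2191·3.9946 − -1.4806·3.7835 = +10.4717 (running +22.0559)
  i=3: -1.4806·-0.2587 − -3.6812·3.9946 = +15.0880 (running +37.1438)
  i=4: -3.6812·-2.2375 − -2.4129·-0.2587 = +7.6125 (running +44.7563)
  i=5: -2.4129·-2.6680 − 0.2119·-2.2375 = +6.9117 (running +51.6680)
  i=6: 0.2119·-0.0562 − 2.4004·-2.6680 = +6.3924 (running +58.0604)
  i=7: 2.4004·2.4463 − 3.8500·-0.0562 = +6.0885 (running +64.1488)
Area = |Σ|/2 = |64.1488|/2 = 32.0744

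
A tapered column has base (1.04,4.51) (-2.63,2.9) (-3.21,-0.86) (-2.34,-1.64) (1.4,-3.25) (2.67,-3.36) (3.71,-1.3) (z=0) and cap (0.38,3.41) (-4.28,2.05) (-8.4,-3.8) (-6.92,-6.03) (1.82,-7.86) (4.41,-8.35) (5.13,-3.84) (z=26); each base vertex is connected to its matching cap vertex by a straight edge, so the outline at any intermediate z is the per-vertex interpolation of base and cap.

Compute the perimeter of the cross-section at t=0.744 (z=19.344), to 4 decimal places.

Perimeter at t=0.744: 35.1138

Cross-section at t=0.744: each vertex is (1-t)·p0[i] + t·p1[i].
  v1: (1-0.744)·(1.04,4.51) + 0.744·(0.38,3.41) = (0.5490,3.6916)
  v2: (1-0.744)·(-2.63,2.9) + 0.744·(-4.28,2.05) = (-3.8576,2.2676)
  v3: (1-0.744)·(-3.21,-0.86) + 0.744·(-8.4,-3.8) = (-7.0714,-3.0474)
  v4: (1-0.744)·(-2.34,-1.64) + 0.744·(-6.92,-6.03) = (-5.7475,-4.9062)
  v5: (1-0.744)·(1.4,-3.25) + 0.744·(1.82,-7.86) = (1.7125,-6.6798)
  v6: (1-0.744)·(2.67,-3.36) + 0.744·(4.41,-8.35) = (3.9646,-7.0726)
  v7: (1-0.744)·(3.71,-1.3) + 0.744·(5.13,-3.84) = (4.7665,-3.1898)
Perimeter = Σ |v_{i+1} − v_i|:
  edge 1→2: √(-4.4066² + -1.4240²) = 4.6309 (running 4.6309)
  edge 2→3: √(-3.2138² + -5.3150²) = 6.2110 (running 10.8420)
  edge 3→4: √(1.3238² + -1.8588²) = 2.2820 (running 13.1240)
  edge 4→5: √(7.4600² + -1.7737²) = 7.6680 (running 20.7920)
  edge 5→6: √(2.2521² + -0.3927²) = 2.2861 (running 23.0780)
  edge 6→7: √(0.8019² + 3.8828²) = 3.9647 (running 27.0428)
  edge 7→1: √(-4.2175² + 6.8814²) = 8.0710 (running 35.1138)
Perimeter = 35.1138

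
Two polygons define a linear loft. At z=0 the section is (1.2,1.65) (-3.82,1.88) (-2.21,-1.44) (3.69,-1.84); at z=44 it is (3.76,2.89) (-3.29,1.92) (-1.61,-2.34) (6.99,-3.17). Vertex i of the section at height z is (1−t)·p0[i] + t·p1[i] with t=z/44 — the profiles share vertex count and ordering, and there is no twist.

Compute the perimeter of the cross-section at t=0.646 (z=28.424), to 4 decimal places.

Cross-section at t=0.646: each vertex is (1-t)·p0[i] + t·p1[i].
  v1: (1-0.646)·(1.2,1.65) + 0.646·(3.76,2.89) = (2.8538,2.4510)
  v2: (1-0.646)·(-3.82,1.88) + 0.646·(-3.29,1.92) = (-3.4776,1.9058)
  v3: (1-0.646)·(-2.21,-1.44) + 0.646·(-1.61,-2.34) = (-1.8224,-2.0214)
  v4: (1-0.646)·(3.69,-1.84) + 0.646·(6.99,-3.17) = (5.8218,-2.6992)
Perimeter = Σ |v_{i+1} − v_i|:
  edge 1→2: √(-6.3314² + -0.5452²) = 6.3548 (running 6.3548)
  edge 2→3: √(1.6552² + -3.9272²) = 4.2618 (running 10.6166)
  edge 3→4: √(7.6442² + -0.6778²) = 7.6742 (running 18.2908)
  edge 4→1: √(-2.9680² + 5.1502²) = 5.9442 (running 24.2350)
Perimeter = 24.2350

Perimeter at t=0.646: 24.2350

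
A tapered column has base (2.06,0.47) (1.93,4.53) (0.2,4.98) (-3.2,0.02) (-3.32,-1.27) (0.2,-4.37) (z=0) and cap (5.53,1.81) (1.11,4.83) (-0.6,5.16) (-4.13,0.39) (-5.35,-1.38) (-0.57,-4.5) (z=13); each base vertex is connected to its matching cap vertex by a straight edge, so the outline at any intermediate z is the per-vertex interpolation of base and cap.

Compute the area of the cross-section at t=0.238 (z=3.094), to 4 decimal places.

Cross-section at t=0.238: each vertex is (1-t)·p0[i] + t·p1[i].
  v1: (1-0.238)·(2.06,0.47) + 0.238·(5.53,1.81) = (2.8859,0.7889)
  v2: (1-0.238)·(1.93,4.53) + 0.238·(1.11,4.83) = (1.7348,4.6014)
  v3: (1-0.238)·(0.2,4.98) + 0.238·(-0.6,5.16) = (0.0096,5.0228)
  v4: (1-0.238)·(-3.2,0.02) + 0.238·(-4.13,0.39) = (-3.4213,0.1081)
  v5: (1-0.238)·(-3.32,-1.27) + 0.238·(-5.35,-1.38) = (-3.8031,-1.2962)
  v6: (1-0.238)·(0.2,-4.37) + 0.238·(-0.57,-4.5) = (0.0167,-4.4009)
Shoelace sum Σ(x_i·y_{i+1} − x_{i+1}·y_i):
  i=1: 2.8859·4.6014 − 1.7348·0.7889 = +11.9103 (running +11.9103)
  i=2: 1.7348·5.0228 − 0.0096·4.6014 = +8.6697 (running +20.5800)
  i=3: 0.0096·0.1081 − -3.4213·5.0228 = +17.1859 (running +37.7659)
  i=4: -3.4213·-1.2962 − -3.8031·0.1081 = +4.8456 (running +42.6115)
  i=5: -3.8031·-4.4009 − 0.0167·-1.2962 = +16.7591 (running +59.3706)
  i=6: 0.0167·0.7889 − 2.8859·-4.4009 = +12.7137 (running +72.0843)
Area = |Σ|/2 = |72.0843|/2 = 36.0422

Area at t=0.238: 36.0422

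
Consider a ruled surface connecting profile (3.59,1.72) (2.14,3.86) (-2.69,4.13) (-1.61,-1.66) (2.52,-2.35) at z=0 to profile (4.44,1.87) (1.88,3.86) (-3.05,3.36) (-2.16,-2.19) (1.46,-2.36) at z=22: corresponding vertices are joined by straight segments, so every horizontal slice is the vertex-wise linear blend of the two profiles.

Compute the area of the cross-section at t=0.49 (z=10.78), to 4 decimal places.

Area at t=0.49: 32.1589

Cross-section at t=0.49: each vertex is (1-t)·p0[i] + t·p1[i].
  v1: (1-0.49)·(3.59,1.72) + 0.49·(4.44,1.87) = (4.0065,1.7935)
  v2: (1-0.49)·(2.14,3.86) + 0.49·(1.88,3.86) = (2.0126,3.8600)
  v3: (1-0.49)·(-2.69,4.13) + 0.49·(-3.05,3.36) = (-2.8664,3.7527)
  v4: (1-0.49)·(-1.61,-1.66) + 0.49·(-2.16,-2.19) = (-1.8795,-1.9197)
  v5: (1-0.49)·(2.52,-2.35) + 0.49·(1.46,-2.36) = (2.0006,-2.3549)
Shoelace sum Σ(x_i·y_{i+1} − x_{i+1}·y_i):
  i=1: 4.0065·3.8600 − 2.0126·1.7935 = +11.8555 (running +11.8555)
  i=2: 2.0126·3.7527 − -2.8664·3.8600 = +18.6170 (running +30.4725)
  i=3: -2.8664·-1.9197 − -1.8795·3.7527 = +12.5558 (running +43.0283)
  i=4: -1.8795·-2.3549 − 2.0006·-1.9197 = +8.2666 (running +51.2949)
  i=5: 2.0006·1.7935 − 4.0065·-2.3549 = +13.0230 (running +64.3179)
Area = |Σ|/2 = |64.3179|/2 = 32.1589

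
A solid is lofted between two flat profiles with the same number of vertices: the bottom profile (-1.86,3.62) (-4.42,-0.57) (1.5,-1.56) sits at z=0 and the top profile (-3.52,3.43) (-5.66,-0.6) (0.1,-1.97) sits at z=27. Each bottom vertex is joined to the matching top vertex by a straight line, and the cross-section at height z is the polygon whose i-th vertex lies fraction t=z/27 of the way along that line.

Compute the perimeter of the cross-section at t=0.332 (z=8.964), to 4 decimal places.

Cross-section at t=0.332: each vertex is (1-t)·p0[i] + t·p1[i].
  v1: (1-0.332)·(-1.86,3.62) + 0.332·(-3.52,3.43) = (-2.4111,3.5569)
  v2: (1-0.332)·(-4.42,-0.57) + 0.332·(-5.66,-0.6) = (-4.8317,-0.5800)
  v3: (1-0.332)·(1.5,-1.56) + 0.332·(0.1,-1.97) = (1.0352,-1.6961)
Perimeter = Σ |v_{i+1} − v_i|:
  edge 1→2: √(-2.4206² + -4.1369²) = 4.7930 (running 4.7930)
  edge 2→3: √(5.8669² + -1.1162²) = 5.9721 (running 10.7651)
  edge 3→1: √(-3.4463² + 5.2530²) = 6.2826 (running 17.0478)
Perimeter = 17.0478

Perimeter at t=0.332: 17.0478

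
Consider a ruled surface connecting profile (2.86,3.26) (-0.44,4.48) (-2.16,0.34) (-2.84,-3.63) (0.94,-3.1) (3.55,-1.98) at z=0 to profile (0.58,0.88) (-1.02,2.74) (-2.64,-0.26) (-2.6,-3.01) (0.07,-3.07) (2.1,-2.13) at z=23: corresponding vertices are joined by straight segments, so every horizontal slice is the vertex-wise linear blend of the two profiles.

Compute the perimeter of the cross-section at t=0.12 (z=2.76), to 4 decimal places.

Cross-section at t=0.12: each vertex is (1-t)·p0[i] + t·p1[i].
  v1: (1-0.12)·(2.86,3.26) + 0.12·(0.58,0.88) = (2.5864,2.9744)
  v2: (1-0.12)·(-0.44,4.48) + 0.12·(-1.02,2.74) = (-0.5096,4.2712)
  v3: (1-0.12)·(-2.16,0.34) + 0.12·(-2.64,-0.26) = (-2.2176,0.2680)
  v4: (1-0.12)·(-2.84,-3.63) + 0.12·(-2.6,-3.01) = (-2.8112,-3.5556)
  v5: (1-0.12)·(0.94,-3.1) + 0.12·(0.07,-3.07) = (0.8356,-3.0964)
  v6: (1-0.12)·(3.55,-1.98) + 0.12·(2.1,-2.13) = (3.3760,-1.9980)
Perimeter = Σ |v_{i+1} − v_i|:
  edge 1→2: √(-3.0960² + 1.2968²) = 3.3566 (running 3.3566)
  edge 2→3: √(-1.7080² + -4.0032²) = 4.3523 (running 7.7090)
  edge 3→4: √(-0.5936² + -3.8236²) = 3.8694 (running 11.5784)
  edge 4→5: √(3.6468² + 0.4592²) = 3.6756 (running 15.2540)
  edge 5→6: √(2.5404² + 1.0984²) = 2.7677 (running 18.0217)
  edge 6→1: √(-0.7896² + 4.9724²) = 5.0347 (running 23.0564)
Perimeter = 23.0564

Perimeter at t=0.12: 23.0564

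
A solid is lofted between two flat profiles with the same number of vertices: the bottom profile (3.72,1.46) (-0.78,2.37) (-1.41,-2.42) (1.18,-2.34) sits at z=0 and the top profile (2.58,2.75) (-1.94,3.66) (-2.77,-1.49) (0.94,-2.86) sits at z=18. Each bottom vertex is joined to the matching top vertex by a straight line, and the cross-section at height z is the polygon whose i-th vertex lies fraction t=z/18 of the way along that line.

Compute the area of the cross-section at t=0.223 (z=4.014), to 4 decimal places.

Cross-section at t=0.223: each vertex is (1-t)·p0[i] + t·p1[i].
  v1: (1-0.223)·(3.72,1.46) + 0.223·(2.58,2.75) = (3.4658,1.7477)
  v2: (1-0.223)·(-0.78,2.37) + 0.223·(-1.94,3.66) = (-1.0387,2.6577)
  v3: (1-0.223)·(-1.41,-2.42) + 0.223·(-2.77,-1.49) = (-1.7133,-2.2126)
  v4: (1-0.223)·(1.18,-2.34) + 0.223·(0.94,-2.86) = (1.1265,-2.4560)
Shoelace sum Σ(x_i·y_{i+1} − x_{i+1}·y_i):
  i=1: 3.4658·2.6577 − -1.0387·1.7477 = +11.0262 (running +11.0262)
  i=2: -1.0387·-2.2126 − -1.7133·2.6577 = +6.8515 (running +17.8777)
  i=3: -1.7133·-2.4560 − 1.1265·-2.2126 = +6.7002 (running +24.5779)
  i=4: 1.1265·1.7477 − 3.4658·-2.4560 = +10.4805 (running +35.0584)
Area = |Σ|/2 = |35.0584|/2 = 17.5292

Area at t=0.223: 17.5292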